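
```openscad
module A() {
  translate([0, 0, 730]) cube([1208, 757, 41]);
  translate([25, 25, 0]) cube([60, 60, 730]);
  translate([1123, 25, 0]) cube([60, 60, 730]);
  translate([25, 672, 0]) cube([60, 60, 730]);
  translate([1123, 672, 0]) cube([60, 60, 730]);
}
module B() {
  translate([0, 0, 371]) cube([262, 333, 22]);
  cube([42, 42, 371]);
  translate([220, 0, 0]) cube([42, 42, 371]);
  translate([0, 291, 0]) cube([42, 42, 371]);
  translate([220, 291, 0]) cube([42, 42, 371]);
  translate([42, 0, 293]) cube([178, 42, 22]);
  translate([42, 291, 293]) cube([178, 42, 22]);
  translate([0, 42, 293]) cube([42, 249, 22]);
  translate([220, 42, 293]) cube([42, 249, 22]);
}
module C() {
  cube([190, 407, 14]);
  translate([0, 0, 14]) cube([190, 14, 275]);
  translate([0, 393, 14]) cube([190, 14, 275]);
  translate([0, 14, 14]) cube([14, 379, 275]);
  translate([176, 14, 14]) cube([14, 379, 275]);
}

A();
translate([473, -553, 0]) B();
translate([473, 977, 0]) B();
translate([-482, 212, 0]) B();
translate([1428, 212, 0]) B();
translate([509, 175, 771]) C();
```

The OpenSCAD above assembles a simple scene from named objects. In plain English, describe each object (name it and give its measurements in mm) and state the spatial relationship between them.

A is a table: top 1208 mm (x) × 757 mm (y), 41 mm thick, upper face at z = 771 mm, on four 60×60 mm square legs, each inset 25 mm from the nearest pair of top edges, running from z = 0 to the bottom of the top.

B is a four-legged stool. The seat is 262×333 mm, 22 mm thick, top at z = 393 mm. It stands on four square legs, each 42×42 mm in cross-section, from z = 0 to the seat underside, each flush with a corner of the seat. Four stretchers, 42 mm wide and 22 mm tall, connect adjacent legs with their undersides at z = 293 mm, each running between the inner faces of the legs it joins and aligned with the legs' outer faces on the other axis.

C is an open storage box with external size 190×407×289 mm and wall thickness 14 mm (the base is also 14 mm thick). The base covers the whole footprint; the four walls stand on the base, with the y-facing walls full-width and the x-facing walls fitting between their inner faces.

Four stools sit around the table at the −y, +y, −x, +x sides. The open box is on top of the table, centred.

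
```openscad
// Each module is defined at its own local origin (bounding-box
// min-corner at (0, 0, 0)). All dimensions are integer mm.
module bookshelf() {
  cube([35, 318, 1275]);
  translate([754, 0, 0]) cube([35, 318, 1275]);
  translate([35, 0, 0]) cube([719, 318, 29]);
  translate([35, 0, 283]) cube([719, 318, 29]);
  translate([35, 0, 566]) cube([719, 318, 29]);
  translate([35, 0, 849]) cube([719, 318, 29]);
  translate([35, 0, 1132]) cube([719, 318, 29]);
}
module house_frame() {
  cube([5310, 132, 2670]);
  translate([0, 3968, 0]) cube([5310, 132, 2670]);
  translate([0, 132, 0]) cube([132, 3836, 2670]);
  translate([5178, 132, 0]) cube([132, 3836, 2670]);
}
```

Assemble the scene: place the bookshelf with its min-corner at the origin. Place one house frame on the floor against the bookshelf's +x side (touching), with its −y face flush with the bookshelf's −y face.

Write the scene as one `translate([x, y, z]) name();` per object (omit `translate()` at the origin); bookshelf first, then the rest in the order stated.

bookshelf();
translate([789, 0, 0]) house_frame();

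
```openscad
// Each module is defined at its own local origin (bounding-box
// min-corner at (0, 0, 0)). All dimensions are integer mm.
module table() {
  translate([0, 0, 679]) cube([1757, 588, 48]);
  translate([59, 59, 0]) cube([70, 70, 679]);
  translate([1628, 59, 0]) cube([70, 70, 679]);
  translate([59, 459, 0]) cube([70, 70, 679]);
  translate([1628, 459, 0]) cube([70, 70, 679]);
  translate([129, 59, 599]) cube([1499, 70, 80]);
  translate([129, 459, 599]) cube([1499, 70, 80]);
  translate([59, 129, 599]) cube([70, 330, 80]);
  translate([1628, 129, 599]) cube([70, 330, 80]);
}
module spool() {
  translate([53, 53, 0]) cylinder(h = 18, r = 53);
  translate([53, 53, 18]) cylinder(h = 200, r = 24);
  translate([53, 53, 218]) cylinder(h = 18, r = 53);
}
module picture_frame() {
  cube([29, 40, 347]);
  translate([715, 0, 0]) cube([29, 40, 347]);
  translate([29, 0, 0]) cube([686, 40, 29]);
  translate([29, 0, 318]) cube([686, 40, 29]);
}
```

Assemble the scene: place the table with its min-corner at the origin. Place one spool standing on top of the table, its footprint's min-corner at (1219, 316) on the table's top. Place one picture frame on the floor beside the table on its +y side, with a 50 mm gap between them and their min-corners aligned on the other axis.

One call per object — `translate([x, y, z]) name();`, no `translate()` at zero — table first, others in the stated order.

table();
translate([1219, 316, 727]) spool();
translate([0, 638, 0]) picture_frame();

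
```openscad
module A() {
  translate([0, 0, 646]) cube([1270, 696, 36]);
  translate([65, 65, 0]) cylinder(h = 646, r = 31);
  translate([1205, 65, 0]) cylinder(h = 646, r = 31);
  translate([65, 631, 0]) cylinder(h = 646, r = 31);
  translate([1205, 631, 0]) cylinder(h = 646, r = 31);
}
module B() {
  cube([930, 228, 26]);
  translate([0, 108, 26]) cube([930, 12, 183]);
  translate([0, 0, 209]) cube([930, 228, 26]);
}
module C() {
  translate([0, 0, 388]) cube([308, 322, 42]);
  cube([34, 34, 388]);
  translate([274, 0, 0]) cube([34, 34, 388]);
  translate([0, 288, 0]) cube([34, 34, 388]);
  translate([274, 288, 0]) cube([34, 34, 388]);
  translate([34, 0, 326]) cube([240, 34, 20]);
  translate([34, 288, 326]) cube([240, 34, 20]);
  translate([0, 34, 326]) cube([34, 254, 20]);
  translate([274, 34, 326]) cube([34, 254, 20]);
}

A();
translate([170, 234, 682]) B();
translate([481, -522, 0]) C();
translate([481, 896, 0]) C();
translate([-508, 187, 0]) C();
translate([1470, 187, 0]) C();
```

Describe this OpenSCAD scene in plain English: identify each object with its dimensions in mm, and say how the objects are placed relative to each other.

A is a table: top 1270 mm (x) × 696 mm (y), 36 mm thick, upper face at z = 682 mm, on four round legs of 62 mm diameter, each leg's bounding box inset 34 mm from the nearest pair of top edges, running from z = 0 to the bottom of the top.

B is an I-beam lying along x, 930 mm long. Overall section height 235 mm. Two flanges 228 mm wide (y) and 26 mm thick, one on the floor and one at the top; a web 12 mm thick runs between them, centred on the flange width.

C is a four-legged stool. The seat is a 308×322×42 mm slab whose top surface is at z = 430 mm; four square legs, each 34×34 mm in cross-section, run from the floor (z = 0) to the underside of the seat, each flush with a corner of the seat. Four stretchers, 34 mm wide and 20 mm tall, connect adjacent legs with their undersides at z = 326 mm, each running between the inner faces of the legs it joins and aligned with the legs' outer faces on the other axis.

The I-beam is on top of the table, centred. Four stools sit around the table at the −y, +y, −x, +x sides.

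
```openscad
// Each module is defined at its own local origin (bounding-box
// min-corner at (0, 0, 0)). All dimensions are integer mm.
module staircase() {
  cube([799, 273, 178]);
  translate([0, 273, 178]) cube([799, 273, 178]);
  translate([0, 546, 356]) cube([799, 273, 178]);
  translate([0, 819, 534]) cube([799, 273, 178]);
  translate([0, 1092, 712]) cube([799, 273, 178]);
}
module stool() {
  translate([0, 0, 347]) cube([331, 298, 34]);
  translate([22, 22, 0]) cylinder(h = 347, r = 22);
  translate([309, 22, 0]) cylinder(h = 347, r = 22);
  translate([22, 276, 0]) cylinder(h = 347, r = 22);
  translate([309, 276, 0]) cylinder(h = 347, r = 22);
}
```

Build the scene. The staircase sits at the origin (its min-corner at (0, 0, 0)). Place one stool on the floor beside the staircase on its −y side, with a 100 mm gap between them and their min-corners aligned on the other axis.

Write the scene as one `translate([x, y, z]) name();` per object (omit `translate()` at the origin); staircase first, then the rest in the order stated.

staircase();
translate([0, -398, 0]) stool();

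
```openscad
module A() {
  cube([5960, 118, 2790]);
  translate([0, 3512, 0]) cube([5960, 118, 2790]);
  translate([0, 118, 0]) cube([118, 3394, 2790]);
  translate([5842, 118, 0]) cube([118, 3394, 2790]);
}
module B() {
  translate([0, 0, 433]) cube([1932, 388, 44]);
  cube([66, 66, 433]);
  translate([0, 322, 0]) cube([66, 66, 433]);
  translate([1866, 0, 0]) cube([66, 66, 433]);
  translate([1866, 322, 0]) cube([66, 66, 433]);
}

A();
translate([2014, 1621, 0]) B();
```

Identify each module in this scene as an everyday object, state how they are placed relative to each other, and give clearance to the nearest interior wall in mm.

A is a house frame. B is a bench. The bench sits inside the house frame, centred. The clearance to the nearest interior wall is 1503 mm.

Clearances: x = 1896, y = 1503; minimum 1503 mm.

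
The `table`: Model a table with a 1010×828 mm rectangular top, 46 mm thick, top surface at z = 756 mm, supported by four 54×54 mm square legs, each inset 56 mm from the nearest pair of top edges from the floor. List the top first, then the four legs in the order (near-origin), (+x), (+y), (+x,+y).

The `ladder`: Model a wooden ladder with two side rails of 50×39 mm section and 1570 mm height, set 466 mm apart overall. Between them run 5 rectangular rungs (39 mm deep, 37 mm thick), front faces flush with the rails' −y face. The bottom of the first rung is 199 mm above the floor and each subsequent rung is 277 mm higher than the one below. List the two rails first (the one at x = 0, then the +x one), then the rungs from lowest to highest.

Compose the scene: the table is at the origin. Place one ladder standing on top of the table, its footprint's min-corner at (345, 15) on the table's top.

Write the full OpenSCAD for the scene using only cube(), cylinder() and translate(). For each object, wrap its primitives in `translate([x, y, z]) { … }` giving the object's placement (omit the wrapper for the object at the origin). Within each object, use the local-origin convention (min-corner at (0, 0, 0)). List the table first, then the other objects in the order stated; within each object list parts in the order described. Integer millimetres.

translate([0, 0, 710]) cube([1010, 828, 46]);
translate([56, 56, 0]) cube([54, 54, 710]);
translate([900, 56, 0]) cube([54, 54, 710]);
translate([56, 718, 0]) cube([54, 54, 710]);
translate([900, 718, 0]) cube([54, 54, 710]);
translate([345, 15, 756]) {
  cube([50, 39, 1570]);
  translate([416, 0, 0]) cube([50, 39, 1570]);
  translate([50, 0, 199]) cube([366, 39, 37]);
  translate([50, 0, 476]) cube([366, 39, 37]);
  translate([50, 0, 753]) cube([366, 39, 37]);
  translate([50, 0, 1030]) cube([366, 39, 37]);
  translate([50, 0, 1307]) cube([366, 39, 37]);
}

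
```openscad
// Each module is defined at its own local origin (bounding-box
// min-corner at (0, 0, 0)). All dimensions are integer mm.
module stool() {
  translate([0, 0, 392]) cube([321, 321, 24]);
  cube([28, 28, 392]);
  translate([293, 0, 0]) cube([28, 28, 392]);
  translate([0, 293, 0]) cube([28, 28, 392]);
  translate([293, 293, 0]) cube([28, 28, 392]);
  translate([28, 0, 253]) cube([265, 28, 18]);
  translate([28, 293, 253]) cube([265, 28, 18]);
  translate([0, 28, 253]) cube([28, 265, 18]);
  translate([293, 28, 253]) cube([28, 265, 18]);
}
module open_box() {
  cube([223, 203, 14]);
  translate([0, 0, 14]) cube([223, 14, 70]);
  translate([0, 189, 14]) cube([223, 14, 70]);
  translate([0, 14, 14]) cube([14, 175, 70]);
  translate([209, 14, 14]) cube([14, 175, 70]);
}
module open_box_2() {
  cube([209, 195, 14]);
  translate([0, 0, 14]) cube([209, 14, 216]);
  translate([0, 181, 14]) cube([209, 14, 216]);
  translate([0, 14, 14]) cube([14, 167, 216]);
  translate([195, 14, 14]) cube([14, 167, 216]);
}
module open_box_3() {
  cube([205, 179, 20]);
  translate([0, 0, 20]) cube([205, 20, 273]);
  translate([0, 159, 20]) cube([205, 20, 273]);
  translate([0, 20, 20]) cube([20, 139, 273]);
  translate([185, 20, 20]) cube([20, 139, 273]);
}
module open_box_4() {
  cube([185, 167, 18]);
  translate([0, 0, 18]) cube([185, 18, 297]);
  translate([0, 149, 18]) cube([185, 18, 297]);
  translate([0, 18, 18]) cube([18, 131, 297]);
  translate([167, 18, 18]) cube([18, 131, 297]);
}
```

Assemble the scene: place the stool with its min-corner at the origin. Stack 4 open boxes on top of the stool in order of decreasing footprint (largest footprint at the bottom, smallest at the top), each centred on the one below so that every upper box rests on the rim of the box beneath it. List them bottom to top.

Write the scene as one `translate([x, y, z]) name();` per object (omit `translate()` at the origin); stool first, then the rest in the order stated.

stool();
translate([49, 59, 416]) open_box();
translate([56, 63, 500]) open_box_2();
translate([58, 71, 730]) open_box_3();
translate([68, 77, 1023]) open_box_4();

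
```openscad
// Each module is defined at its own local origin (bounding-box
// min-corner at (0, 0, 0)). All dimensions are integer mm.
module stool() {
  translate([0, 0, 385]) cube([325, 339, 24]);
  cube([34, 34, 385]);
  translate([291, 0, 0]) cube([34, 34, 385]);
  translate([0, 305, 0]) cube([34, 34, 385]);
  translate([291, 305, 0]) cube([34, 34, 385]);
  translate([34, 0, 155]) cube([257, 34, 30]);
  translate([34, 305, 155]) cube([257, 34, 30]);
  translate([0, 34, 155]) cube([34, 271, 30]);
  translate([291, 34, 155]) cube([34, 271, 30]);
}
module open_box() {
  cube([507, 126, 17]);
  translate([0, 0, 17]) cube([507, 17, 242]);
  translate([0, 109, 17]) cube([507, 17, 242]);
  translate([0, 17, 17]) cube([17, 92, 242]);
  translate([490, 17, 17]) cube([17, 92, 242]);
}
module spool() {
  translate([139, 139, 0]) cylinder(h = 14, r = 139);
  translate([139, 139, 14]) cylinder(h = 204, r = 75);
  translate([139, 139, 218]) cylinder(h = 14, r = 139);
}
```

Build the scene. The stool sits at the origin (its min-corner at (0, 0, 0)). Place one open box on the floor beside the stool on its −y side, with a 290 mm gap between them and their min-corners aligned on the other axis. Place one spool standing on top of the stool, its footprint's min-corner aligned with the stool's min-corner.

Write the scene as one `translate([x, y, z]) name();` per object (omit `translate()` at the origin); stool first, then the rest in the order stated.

stool();
translate([0, -416, 0]) open_box();
translate([0, 0, 409]) spool();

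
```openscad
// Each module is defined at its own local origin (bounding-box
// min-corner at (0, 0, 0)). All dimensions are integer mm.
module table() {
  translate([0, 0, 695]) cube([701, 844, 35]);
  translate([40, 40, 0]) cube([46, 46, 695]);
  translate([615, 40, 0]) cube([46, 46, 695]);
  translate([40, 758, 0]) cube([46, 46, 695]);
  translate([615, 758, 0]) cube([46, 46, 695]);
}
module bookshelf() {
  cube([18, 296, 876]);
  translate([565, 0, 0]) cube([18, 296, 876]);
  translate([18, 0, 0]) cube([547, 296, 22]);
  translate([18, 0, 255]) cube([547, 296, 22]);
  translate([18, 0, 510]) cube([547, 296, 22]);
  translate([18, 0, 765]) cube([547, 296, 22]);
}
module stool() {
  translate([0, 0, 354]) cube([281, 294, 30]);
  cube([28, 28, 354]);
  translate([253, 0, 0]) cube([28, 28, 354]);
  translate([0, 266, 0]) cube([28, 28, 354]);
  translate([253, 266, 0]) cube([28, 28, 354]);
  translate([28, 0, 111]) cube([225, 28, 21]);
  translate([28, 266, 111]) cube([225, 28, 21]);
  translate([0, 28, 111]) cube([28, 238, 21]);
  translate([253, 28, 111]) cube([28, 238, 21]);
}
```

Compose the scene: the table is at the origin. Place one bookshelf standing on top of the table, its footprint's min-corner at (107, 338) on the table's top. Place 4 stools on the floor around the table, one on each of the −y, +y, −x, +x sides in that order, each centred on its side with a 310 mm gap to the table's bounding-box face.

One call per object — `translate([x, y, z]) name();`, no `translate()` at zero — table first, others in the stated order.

table();
translate([107, 338, 730]) bookshelf();
translate([210, -604, 0]) stool();
translate([210, 1154, 0]) stool();
translate([-591, 275, 0]) stool();
translate([1011, 275, 0]) stool();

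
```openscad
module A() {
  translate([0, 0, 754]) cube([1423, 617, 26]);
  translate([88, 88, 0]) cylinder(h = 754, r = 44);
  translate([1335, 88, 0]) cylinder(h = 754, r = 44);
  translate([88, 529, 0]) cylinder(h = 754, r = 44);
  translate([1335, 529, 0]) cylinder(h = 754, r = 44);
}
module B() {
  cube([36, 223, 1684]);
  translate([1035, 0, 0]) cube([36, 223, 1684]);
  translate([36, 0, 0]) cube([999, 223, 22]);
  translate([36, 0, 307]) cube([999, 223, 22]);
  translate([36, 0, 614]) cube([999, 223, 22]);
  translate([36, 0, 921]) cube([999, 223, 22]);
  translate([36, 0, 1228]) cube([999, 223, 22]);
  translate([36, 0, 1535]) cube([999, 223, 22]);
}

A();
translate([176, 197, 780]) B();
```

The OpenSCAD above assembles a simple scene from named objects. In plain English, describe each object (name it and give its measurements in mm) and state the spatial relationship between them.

A is a table with a 1423×617 mm rectangular top, 26 mm thick, top surface at z = 780 mm, supported by four round legs of 88 mm diameter, each leg's bounding box inset 44 mm from the nearest pair of top edges, running from the floor.

B is a bookshelf 1071 mm wide overall, 223 mm deep and 1684 mm tall. The two sides are 36 mm thick vertical panels. 6 horizontal shelves of 22 mm thickness span between the inner faces of the sides; the lowest shelf sits on the floor and shelves are stacked with a clear vertical gap of 285 mm between each pair.

The bookshelf is on top of the table, centred.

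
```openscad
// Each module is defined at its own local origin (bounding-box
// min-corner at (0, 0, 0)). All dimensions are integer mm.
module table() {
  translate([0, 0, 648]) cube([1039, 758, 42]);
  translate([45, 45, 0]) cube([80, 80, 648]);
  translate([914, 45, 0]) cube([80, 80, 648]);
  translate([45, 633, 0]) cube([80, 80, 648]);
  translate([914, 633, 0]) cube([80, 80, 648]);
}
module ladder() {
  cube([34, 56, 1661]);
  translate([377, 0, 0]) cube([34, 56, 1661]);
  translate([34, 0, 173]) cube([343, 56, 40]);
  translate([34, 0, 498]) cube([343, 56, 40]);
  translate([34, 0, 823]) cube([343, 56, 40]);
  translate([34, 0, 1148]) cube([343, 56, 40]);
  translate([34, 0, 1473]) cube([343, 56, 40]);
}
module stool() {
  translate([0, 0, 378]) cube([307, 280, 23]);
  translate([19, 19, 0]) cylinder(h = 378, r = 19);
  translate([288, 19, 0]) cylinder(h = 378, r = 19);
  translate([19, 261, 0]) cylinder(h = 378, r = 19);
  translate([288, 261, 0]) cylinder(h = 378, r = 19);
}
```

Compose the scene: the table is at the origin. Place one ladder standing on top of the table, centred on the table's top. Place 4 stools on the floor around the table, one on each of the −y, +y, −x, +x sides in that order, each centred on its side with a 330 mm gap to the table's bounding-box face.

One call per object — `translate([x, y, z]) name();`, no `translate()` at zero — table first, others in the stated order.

table();
translate([314, 351, 690]) ladder();
translate([366, -610, 0]) stool();
translate([366, 1088, 0]) stool();
translate([-637, 239, 0]) stool();
translate([1369, 239, 0]) stool();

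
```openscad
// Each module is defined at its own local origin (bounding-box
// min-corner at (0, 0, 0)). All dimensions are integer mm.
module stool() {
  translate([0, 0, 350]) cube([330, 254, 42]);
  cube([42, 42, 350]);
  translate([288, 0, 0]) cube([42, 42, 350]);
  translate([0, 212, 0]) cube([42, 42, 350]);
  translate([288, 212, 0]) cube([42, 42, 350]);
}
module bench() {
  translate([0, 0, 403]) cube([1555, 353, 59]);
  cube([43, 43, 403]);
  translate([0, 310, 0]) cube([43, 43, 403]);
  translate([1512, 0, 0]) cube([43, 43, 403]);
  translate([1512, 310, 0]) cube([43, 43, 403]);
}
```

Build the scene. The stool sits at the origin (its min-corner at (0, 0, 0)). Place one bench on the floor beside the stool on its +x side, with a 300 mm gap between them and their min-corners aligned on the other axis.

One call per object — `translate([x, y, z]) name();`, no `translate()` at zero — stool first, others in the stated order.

stool();
translate([630, 0, 0]) bench();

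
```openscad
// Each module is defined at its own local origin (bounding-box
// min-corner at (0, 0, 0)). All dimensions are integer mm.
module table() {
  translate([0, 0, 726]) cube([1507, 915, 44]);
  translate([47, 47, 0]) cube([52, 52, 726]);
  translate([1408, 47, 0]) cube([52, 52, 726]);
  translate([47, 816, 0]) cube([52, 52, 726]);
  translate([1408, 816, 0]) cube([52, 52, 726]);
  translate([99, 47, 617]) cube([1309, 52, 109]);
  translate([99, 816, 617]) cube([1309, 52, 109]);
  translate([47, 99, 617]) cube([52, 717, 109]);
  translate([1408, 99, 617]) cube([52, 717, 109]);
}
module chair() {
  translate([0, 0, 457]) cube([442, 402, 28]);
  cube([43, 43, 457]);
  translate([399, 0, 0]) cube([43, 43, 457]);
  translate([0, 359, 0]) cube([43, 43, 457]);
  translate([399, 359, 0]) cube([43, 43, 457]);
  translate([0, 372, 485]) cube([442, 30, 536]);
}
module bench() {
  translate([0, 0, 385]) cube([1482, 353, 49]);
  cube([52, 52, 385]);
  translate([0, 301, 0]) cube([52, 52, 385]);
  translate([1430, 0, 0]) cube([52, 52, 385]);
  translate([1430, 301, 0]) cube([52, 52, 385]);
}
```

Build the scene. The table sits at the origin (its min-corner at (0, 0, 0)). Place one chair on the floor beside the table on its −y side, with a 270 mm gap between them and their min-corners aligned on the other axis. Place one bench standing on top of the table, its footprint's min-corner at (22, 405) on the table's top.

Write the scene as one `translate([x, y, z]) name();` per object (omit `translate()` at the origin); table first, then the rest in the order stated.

table();
translate([0, -672, 0]) chair();
translate([22, 405, 770]) bench();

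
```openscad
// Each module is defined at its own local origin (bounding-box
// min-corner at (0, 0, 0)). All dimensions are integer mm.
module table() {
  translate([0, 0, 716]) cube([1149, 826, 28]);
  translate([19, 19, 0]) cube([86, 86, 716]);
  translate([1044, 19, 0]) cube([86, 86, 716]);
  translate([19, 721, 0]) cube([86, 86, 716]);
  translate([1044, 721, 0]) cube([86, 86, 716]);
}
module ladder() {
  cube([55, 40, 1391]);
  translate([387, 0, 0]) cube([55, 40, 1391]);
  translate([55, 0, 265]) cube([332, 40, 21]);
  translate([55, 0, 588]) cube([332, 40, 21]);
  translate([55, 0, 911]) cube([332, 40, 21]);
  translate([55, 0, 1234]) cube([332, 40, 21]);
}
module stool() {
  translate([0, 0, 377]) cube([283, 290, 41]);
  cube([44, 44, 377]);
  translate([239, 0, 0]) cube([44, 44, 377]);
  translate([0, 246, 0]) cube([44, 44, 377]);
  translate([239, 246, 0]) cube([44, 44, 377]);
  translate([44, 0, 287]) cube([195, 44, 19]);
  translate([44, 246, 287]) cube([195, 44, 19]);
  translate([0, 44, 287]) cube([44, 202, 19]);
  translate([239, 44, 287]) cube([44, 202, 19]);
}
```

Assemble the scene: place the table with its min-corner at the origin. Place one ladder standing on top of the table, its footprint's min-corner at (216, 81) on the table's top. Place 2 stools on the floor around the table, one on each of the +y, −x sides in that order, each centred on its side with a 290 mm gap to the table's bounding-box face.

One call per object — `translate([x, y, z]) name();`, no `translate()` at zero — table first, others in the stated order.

table();
translate([216, 81, 744]) ladder();
translate([433, 1116, 0]) stool();
translate([-573, 268, 0]) stool();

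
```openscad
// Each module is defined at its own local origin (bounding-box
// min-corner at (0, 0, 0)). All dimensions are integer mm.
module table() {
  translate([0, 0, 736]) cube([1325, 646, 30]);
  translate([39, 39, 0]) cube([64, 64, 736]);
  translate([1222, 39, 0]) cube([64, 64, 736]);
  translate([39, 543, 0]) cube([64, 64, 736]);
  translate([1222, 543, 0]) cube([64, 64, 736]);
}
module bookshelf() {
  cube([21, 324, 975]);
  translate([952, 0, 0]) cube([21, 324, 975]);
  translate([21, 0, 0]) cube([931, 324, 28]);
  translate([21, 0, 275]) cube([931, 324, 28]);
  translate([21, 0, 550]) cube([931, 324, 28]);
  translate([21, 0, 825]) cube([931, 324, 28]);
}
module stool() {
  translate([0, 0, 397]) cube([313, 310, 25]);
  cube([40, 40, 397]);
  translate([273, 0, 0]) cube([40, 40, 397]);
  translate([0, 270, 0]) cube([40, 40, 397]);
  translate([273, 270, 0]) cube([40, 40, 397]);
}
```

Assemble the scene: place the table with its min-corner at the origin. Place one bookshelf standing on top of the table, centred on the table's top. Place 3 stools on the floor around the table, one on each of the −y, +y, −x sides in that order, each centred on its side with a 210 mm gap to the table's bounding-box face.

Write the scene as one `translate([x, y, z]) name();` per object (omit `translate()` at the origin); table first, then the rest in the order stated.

table();
translate([176, 161, 766]) bookshelf();
translate([506, -520, 0]) stool();
translate([506, 856, 0]) stool();
translate([-523, 168, 0]) stool();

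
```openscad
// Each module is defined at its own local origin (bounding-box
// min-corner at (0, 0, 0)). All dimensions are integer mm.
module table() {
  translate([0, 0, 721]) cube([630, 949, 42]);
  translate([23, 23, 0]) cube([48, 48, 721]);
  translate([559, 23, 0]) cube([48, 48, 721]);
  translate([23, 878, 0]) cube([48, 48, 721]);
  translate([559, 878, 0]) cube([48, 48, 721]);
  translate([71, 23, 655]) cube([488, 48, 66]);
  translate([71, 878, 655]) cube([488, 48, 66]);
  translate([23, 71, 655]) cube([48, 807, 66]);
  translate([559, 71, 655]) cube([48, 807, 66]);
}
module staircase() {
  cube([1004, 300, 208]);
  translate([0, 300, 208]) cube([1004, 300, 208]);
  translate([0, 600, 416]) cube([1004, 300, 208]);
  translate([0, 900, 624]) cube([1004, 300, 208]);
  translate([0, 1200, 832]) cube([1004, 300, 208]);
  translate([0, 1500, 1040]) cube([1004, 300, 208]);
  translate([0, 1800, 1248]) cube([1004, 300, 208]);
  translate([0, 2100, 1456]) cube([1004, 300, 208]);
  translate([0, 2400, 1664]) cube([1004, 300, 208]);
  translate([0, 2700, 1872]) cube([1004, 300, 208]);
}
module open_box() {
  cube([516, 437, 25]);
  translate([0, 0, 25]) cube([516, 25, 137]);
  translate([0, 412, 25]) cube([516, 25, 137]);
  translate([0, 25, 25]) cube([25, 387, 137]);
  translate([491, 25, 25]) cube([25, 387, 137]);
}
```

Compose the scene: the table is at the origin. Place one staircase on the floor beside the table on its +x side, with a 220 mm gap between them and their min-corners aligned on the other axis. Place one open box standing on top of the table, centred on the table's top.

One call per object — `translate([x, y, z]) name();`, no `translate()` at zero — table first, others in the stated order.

table();
translate([850, 0, 0]) staircase();
translate([57, 256, 763]) open_box();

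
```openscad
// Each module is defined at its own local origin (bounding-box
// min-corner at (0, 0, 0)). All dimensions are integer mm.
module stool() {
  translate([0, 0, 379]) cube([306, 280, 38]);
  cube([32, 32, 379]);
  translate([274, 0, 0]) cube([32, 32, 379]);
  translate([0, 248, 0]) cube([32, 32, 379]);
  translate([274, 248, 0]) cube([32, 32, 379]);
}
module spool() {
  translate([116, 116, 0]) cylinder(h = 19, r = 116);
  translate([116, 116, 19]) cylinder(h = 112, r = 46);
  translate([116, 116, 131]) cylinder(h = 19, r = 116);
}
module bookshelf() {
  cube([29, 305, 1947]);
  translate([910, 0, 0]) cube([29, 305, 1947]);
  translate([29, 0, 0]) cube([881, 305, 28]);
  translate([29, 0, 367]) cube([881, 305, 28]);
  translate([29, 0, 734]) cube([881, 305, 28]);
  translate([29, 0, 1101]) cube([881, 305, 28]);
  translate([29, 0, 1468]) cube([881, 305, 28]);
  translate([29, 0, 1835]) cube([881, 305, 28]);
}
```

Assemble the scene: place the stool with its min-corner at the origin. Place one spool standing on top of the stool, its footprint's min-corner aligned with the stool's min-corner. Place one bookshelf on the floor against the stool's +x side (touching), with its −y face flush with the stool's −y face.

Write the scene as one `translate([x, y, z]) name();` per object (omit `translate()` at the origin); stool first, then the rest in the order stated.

stool();
translate([0, 0, 417]) spool();
translate([306, 0, 0]) bookshelf();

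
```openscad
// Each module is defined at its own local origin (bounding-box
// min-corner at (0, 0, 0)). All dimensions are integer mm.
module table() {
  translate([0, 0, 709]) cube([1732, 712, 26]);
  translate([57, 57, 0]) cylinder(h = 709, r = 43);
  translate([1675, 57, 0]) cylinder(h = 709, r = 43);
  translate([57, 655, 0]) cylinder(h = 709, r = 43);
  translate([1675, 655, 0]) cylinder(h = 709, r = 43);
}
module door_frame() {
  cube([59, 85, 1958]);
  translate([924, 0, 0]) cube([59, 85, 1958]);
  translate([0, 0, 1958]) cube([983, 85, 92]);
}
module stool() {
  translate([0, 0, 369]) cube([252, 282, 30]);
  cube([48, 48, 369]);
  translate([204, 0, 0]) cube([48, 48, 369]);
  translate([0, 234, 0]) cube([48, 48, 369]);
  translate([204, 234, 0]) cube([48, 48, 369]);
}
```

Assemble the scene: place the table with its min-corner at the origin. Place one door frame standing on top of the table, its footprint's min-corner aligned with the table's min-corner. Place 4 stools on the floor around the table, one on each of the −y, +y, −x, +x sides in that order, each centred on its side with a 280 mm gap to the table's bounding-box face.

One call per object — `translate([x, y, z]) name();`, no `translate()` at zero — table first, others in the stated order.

table();
translate([0, 0, 735]) door_frame();
translate([740, -562, 0]) stool();
translate([740, 992, 0]) stool();
translate([-532, 215, 0]) stool();
translate([2012, 215, 0]) stool();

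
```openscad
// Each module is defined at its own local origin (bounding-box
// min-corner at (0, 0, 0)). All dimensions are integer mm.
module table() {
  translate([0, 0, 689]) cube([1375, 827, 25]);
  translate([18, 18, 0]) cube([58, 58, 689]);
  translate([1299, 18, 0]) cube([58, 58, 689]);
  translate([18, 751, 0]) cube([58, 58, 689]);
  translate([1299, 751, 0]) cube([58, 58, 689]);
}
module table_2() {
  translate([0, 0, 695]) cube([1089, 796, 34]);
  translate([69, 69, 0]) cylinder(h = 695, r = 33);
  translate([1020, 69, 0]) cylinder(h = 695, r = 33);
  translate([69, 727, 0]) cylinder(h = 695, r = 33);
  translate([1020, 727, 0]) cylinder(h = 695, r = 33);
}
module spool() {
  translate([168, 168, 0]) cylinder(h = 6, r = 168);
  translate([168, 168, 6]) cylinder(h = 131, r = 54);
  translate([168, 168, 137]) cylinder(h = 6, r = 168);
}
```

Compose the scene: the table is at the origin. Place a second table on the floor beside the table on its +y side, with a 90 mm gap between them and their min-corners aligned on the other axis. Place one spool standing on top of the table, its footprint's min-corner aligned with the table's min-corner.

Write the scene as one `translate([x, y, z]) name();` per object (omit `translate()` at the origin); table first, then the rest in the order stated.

table();
translate([0, 917, 0]) table_2();
translate([0, 0, 714]) spool();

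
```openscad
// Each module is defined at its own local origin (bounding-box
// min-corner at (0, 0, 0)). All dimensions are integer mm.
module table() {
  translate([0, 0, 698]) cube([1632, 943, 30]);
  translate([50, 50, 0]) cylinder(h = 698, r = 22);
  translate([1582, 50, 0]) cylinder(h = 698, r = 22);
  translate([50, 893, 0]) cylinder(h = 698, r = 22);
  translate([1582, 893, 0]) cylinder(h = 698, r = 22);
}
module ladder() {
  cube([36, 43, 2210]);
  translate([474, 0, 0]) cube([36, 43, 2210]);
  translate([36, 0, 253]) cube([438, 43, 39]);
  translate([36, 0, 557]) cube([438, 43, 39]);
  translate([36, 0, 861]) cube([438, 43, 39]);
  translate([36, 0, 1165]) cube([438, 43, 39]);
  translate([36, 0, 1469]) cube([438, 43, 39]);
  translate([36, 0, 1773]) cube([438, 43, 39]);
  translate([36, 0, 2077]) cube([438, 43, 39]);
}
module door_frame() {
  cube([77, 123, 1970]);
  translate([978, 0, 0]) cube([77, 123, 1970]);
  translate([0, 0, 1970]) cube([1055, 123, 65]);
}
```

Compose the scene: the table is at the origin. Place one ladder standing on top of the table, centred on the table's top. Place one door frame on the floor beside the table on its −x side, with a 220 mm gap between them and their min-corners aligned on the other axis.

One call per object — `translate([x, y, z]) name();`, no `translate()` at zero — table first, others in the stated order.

table();
translate([561, 450, 728]) ladder();
translate([-1275, 0, 0]) door_frame();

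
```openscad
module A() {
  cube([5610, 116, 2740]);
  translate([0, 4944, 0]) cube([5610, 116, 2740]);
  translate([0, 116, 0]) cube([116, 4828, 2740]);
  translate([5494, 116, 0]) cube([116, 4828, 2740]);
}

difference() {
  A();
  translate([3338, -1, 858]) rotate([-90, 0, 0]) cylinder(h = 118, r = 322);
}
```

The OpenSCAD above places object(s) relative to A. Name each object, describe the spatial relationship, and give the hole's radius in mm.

A is a house frame. The house frame has a circular hole through its front wall. The hole's radius is 322 mm.

The subtracted cylinder has r = 322 mm.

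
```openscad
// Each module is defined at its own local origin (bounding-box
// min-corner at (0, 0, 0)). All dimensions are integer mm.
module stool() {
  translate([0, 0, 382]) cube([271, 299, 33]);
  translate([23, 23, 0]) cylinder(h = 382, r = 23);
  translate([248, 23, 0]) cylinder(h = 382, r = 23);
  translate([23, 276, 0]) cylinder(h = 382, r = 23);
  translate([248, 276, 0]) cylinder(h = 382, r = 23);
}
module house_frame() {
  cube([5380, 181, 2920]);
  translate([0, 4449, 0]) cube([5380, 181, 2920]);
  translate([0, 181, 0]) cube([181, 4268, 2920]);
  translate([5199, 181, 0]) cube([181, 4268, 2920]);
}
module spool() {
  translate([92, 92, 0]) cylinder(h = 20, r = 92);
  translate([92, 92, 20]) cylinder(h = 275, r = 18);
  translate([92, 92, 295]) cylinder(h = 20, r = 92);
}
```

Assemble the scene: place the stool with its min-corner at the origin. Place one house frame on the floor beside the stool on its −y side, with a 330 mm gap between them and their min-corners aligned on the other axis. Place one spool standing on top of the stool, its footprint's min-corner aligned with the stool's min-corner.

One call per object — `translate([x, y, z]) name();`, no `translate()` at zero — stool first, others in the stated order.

stool();
translate([0, -4960, 0]) house_frame();
translate([0, 0, 415]) spool();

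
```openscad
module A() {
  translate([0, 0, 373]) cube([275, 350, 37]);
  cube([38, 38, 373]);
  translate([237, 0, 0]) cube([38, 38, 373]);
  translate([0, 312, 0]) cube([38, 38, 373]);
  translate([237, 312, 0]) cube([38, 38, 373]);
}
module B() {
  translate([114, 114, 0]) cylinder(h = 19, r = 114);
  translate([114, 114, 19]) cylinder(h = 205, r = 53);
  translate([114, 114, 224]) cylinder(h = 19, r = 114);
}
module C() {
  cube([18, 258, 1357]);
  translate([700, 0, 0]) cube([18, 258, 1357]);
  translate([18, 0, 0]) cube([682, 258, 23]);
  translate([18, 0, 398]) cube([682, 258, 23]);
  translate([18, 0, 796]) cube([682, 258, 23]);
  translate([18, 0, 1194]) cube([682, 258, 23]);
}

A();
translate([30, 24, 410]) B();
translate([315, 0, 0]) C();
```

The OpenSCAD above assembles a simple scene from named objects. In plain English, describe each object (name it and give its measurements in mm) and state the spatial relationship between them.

A is a simple wooden stool: a rectangular seat 275 mm (x) by 350 mm (y), 37 mm thick, top face at z = 410 mm, on four square legs, each 38×38 mm in cross-section. The legs rest on z = 0, each flush with a corner of the seat.

B is a spool: two coaxial disc flanges of radius 114 mm and thickness 19 mm, joined by a core cylinder of radius 53 mm and height 205 mm. The lower flange rests on z = 0 and the three cylinders share a vertical axis.

C is a bookshelf 718 mm wide overall, 258 mm deep and 1357 mm tall. The two sides are 18 mm thick vertical panels. 4 horizontal shelves of 23 mm thickness span between the inner faces of the sides; the lowest shelf sits on the floor and shelves are stacked with a clear vertical gap of 375 mm between each pair.

The spool is on top of the stool. The bookshelf is on the floor beside the stool on its +x side.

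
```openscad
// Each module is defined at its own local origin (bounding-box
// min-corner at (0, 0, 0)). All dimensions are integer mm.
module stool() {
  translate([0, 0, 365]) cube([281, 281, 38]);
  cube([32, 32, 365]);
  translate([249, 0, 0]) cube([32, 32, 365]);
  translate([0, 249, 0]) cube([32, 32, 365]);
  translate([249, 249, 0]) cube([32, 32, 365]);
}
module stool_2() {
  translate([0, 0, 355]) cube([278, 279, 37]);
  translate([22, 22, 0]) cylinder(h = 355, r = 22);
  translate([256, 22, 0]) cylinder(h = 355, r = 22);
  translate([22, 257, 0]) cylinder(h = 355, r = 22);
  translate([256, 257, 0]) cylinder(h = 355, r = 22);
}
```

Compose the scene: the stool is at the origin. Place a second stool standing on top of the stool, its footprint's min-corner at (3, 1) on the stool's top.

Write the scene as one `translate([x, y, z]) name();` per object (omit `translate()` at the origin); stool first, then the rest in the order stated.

stool();
translate([3, 1, 403]) stool_2();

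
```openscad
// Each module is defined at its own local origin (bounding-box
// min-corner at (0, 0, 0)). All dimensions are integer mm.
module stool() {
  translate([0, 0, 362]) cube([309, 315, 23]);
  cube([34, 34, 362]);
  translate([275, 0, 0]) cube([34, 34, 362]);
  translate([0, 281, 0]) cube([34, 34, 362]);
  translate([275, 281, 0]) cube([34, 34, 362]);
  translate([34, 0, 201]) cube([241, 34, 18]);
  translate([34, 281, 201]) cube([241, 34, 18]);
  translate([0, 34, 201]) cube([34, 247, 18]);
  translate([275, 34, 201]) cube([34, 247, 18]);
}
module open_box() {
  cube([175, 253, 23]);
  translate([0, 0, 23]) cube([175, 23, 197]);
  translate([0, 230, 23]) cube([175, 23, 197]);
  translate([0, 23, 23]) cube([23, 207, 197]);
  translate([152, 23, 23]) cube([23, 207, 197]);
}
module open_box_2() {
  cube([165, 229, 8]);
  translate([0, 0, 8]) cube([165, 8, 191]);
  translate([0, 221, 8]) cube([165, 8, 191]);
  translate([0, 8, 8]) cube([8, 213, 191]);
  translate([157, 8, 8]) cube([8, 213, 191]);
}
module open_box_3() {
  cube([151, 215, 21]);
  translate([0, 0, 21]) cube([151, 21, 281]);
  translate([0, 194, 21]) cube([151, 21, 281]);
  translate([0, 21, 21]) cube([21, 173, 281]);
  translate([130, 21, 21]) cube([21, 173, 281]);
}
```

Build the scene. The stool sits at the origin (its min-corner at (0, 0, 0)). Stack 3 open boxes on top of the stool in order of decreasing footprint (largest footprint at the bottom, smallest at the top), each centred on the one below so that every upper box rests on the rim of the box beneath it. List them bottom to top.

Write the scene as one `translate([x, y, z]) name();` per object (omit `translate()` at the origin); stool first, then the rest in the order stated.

stool();
translate([67, 31, 385]) open_box();
translate([72, 43, 605]) open_box_2();
translate([79, 50, 804]) open_box_3();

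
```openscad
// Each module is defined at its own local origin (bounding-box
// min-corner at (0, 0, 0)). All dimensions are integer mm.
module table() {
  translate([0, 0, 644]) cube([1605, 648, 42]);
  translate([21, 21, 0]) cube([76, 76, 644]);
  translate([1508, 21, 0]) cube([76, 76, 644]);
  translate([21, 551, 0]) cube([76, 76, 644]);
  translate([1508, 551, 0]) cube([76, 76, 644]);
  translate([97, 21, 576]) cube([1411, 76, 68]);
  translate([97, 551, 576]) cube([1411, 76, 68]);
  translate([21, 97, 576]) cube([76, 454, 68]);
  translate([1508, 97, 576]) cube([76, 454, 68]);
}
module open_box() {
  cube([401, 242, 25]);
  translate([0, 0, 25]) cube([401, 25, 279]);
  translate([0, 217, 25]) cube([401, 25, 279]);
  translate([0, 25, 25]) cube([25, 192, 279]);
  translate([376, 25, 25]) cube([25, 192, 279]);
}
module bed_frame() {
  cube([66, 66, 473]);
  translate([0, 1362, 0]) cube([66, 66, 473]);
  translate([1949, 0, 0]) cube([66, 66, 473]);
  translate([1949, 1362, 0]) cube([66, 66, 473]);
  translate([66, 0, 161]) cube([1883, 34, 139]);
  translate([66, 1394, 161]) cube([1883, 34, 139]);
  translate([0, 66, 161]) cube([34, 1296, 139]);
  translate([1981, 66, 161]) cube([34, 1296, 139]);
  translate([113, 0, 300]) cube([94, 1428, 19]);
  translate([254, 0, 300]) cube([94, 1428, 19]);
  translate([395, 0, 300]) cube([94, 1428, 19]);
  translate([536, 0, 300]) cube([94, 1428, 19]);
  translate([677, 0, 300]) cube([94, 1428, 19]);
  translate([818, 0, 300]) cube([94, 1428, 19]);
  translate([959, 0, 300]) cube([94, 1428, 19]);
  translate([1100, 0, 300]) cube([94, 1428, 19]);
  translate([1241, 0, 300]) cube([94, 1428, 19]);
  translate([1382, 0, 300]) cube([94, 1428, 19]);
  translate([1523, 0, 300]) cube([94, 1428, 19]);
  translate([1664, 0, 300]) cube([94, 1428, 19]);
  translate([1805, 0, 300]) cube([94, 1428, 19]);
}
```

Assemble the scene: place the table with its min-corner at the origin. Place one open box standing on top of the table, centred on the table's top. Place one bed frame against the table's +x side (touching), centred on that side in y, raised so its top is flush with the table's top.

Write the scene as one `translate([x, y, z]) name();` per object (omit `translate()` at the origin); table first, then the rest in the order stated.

table();
translate([602, 203, 686]) open_box();
translate([1605, -390, 213]) bed_frame();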